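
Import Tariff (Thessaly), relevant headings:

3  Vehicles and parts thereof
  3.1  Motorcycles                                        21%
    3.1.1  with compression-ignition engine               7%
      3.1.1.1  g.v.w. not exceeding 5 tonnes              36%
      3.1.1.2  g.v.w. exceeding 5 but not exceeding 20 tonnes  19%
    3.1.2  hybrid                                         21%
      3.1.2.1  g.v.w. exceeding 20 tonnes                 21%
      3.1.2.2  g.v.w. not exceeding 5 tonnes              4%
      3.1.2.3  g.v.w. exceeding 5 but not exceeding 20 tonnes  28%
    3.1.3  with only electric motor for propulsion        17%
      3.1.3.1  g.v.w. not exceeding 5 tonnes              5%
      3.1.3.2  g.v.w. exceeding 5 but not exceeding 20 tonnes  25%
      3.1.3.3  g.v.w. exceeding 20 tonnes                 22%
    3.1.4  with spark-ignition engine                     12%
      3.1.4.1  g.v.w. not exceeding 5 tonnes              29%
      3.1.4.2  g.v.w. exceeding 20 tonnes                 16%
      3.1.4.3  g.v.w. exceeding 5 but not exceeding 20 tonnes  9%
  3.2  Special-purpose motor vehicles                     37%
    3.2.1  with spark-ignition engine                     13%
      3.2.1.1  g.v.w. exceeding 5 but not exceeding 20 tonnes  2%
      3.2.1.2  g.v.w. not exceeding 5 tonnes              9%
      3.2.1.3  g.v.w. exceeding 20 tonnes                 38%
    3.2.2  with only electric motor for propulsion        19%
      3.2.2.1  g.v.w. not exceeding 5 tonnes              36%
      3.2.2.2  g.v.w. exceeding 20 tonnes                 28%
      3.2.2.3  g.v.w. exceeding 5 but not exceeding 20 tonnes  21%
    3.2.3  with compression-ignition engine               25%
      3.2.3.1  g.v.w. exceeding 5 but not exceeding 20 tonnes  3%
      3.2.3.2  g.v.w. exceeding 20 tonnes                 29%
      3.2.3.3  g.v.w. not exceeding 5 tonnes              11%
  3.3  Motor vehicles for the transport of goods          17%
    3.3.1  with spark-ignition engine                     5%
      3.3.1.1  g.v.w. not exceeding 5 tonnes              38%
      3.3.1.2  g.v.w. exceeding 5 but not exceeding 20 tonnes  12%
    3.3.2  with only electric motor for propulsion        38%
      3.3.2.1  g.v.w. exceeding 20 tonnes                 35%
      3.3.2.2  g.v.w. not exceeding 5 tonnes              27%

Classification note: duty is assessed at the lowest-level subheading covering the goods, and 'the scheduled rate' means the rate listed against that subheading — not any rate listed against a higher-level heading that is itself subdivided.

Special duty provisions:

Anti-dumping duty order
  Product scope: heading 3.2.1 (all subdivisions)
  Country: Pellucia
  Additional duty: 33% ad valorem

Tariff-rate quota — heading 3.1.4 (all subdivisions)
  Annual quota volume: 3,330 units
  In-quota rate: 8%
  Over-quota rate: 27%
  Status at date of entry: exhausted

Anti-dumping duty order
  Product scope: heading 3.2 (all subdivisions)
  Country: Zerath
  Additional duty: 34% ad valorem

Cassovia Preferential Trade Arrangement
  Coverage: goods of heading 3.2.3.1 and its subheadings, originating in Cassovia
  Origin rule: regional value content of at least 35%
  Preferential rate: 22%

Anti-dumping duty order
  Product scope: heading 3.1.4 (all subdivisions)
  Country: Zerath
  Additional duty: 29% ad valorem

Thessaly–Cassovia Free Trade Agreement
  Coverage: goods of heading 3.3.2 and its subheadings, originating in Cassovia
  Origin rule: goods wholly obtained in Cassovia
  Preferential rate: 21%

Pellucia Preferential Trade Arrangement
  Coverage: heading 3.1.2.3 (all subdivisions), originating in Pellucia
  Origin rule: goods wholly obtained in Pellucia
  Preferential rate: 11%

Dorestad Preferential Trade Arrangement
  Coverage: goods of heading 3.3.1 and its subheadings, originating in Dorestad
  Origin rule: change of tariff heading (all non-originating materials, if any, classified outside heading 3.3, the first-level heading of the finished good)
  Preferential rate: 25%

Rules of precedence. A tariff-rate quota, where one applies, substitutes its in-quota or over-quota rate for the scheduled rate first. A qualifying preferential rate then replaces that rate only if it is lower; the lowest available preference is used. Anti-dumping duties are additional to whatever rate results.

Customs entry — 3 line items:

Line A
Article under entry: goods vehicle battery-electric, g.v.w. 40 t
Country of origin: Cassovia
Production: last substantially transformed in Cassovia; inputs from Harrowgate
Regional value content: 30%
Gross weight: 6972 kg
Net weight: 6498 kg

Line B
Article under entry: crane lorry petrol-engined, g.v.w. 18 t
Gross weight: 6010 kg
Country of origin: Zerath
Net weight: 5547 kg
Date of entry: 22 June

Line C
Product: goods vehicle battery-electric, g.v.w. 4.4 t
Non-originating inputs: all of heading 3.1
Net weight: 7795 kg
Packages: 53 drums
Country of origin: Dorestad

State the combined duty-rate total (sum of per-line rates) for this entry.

98%

Line A: goods vehicle → 3.3; battery-electric → 3.3.2; g.v.w. 40 t → 3.3.2.1. Scheduled 35%. Cassovia agreement on 3.2.3.1: 3.3.2.1 not covered; Cassovia agreement on 3.3.2: not wholly obtained. → 35%.
Line B: crane lorry → 3.2; petrol-engined → 3.2.1; g.v.w. 18 t → 3.2.1.1. Scheduled 2%. anti-dumping (Zerath, 3.2): +34%; total 2% + 34% = 36%. → 36%.
Line C: goods vehicle → 3.3; battery-electric → 3.3.2; g.v.w. 4.4 t → 3.3.2.2. Scheduled 27%. Dorestad agreement on 3.3.1: 3.3.2.2 not covered. → 27%.
Sum: 35% + 36% + 27% = 98%.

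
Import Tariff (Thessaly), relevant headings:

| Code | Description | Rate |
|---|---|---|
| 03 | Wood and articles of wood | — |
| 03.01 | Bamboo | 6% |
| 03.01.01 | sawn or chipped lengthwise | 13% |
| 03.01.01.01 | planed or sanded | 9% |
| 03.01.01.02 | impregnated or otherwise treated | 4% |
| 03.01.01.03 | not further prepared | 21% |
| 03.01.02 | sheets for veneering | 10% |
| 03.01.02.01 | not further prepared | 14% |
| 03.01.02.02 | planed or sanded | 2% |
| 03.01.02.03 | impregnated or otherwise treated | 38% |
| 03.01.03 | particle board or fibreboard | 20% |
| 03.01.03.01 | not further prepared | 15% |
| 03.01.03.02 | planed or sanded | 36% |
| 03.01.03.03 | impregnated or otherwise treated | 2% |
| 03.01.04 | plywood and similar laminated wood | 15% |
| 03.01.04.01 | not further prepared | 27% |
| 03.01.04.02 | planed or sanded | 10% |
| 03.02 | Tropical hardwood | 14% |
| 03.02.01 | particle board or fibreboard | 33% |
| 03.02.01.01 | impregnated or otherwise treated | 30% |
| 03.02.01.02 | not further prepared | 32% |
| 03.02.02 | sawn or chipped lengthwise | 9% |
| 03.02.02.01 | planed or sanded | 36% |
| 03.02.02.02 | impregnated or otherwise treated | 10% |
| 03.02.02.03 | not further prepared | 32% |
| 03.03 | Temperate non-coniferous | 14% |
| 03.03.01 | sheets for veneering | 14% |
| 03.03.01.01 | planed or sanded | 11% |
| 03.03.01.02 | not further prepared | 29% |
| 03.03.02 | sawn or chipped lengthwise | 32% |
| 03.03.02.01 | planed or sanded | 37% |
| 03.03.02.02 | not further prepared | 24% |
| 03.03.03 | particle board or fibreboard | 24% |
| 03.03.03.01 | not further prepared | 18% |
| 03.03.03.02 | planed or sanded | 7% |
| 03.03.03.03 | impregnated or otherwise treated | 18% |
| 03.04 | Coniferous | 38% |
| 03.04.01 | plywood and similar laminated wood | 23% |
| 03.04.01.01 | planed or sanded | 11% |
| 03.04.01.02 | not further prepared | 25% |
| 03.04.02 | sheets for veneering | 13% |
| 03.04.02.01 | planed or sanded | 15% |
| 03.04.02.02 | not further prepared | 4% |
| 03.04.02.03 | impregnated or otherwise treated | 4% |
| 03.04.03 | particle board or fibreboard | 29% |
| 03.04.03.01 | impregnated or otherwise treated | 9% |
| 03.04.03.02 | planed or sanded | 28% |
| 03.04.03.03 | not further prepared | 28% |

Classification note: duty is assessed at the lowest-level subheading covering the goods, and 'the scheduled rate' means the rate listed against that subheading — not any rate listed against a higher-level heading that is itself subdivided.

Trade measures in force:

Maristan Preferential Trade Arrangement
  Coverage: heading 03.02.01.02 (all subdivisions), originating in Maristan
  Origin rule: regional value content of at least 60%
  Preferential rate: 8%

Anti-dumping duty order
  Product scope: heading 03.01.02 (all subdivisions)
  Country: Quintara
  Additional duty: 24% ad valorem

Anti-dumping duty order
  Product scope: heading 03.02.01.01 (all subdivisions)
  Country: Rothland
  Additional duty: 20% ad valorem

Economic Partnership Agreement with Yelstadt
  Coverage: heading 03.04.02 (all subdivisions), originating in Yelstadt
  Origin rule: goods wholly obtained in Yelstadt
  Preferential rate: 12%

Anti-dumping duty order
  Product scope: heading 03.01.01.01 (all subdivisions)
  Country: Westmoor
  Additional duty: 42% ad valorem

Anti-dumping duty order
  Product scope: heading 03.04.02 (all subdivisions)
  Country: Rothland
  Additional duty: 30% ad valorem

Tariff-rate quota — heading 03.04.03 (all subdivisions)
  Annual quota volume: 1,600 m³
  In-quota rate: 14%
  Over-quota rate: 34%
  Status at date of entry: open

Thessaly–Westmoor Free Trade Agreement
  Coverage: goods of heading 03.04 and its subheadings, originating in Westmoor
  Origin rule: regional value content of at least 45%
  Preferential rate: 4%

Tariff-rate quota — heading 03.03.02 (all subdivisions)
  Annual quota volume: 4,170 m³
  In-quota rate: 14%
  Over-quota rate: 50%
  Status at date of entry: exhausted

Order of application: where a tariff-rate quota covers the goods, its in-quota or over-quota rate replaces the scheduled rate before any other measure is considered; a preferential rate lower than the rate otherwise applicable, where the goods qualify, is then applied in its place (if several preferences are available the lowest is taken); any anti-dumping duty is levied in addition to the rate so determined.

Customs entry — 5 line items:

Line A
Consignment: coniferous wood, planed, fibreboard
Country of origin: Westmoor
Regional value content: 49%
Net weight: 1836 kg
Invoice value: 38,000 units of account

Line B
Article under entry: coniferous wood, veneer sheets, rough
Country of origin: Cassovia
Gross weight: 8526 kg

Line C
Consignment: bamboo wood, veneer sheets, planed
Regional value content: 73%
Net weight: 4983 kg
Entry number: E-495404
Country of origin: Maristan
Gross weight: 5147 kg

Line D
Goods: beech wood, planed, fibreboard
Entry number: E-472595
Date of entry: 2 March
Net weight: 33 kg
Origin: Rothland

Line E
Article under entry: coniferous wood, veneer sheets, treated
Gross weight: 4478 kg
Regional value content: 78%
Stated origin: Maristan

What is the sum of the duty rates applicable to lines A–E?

21%

Line A: coniferous → 03.04; fibreboard → 03.04.03; planed → 03.04.03.02. Scheduled 28%. quota on 03.04.03 open → in-quota 14%; Westmoor agreement on 03.04: RVC ≥ 45% → 4% available; preferential 4%. → 4%.
Line B: coniferous → 03.04; veneer sheets → 03.04.02; rough → 03.04.02.02. Scheduled 4%. No special measure applies. → 4%.
Line C: bamboo → 03.01; veneer sheets → 03.01.02; planed → 03.01.02.02. Scheduled 2%. Maristan agreement on 03.02.01.02: 03.01.02.02 not covered. → 2%.
Line D: beech → 03.03; fibreboard → 03.03.03; planed → 03.03.03.02. Scheduled 7%. No special measure applies. → 7%.
Line E: coniferous → 03.04; veneer sheets → 03.04.02; treated → 03.04.02.03. Scheduled 4%. Maristan agreement on 03.02.01.02: 03.04.02.03 not covered. → 4%.
Sum: 4% + 4% + 2% + 7% + 4% = 21%.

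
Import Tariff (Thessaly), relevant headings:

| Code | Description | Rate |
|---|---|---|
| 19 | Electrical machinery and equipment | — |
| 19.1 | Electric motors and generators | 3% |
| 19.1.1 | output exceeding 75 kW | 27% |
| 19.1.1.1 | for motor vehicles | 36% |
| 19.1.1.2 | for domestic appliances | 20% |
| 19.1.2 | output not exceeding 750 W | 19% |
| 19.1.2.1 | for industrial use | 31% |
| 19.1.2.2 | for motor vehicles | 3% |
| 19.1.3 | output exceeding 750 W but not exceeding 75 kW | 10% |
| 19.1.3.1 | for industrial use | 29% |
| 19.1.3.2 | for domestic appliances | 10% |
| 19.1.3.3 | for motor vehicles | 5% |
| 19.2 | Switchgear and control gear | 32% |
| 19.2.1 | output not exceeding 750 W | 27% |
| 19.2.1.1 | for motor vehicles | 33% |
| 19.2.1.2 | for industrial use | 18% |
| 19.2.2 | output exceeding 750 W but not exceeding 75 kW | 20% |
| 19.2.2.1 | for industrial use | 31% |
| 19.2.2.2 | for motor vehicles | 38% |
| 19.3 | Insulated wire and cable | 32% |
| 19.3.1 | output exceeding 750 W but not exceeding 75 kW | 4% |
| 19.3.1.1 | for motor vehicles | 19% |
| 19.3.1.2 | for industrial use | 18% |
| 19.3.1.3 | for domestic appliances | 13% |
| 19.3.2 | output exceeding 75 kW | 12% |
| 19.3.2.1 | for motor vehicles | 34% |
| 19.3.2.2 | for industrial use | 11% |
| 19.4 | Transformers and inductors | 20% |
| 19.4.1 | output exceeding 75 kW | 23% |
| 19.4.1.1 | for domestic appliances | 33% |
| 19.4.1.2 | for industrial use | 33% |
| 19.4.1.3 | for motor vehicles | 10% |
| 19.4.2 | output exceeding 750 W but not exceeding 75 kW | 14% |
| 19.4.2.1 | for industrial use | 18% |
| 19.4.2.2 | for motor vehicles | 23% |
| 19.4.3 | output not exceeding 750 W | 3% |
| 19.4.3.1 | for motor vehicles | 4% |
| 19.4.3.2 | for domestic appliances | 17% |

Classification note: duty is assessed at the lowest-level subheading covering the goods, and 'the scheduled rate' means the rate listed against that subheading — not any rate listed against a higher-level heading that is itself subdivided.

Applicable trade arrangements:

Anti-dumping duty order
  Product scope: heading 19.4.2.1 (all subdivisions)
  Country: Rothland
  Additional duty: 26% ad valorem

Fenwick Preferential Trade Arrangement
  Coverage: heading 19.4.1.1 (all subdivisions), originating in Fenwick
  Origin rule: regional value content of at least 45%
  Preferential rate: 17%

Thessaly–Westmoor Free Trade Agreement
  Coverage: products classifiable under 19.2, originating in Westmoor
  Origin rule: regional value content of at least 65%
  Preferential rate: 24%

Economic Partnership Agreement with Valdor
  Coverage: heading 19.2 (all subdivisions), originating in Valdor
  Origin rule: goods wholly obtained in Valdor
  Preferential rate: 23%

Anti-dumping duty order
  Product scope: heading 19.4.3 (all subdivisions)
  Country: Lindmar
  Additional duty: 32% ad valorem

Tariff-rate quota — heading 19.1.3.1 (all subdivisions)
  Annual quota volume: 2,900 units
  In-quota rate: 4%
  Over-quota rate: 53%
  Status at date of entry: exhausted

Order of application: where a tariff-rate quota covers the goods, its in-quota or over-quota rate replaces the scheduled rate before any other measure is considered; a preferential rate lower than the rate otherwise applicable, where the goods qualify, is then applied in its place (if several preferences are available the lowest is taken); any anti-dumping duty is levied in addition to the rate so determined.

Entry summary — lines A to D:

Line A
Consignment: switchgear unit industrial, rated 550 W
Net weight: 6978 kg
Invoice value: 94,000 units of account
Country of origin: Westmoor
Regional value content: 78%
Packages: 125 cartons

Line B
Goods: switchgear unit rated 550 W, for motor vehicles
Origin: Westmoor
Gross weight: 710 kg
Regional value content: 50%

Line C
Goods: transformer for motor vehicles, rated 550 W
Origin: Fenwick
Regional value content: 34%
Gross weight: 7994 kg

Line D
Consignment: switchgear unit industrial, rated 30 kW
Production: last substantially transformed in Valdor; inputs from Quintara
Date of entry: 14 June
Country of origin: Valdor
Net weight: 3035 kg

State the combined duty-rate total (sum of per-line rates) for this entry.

86%

Line A: switchgear unit → 19.2; rated 550 W → 19.2.1; industrial → 19.2.1.2. Scheduled 18%. Westmoor agreement on 19.2: RVC ≥ 65% → 24% available; preference 24% not lower than 18% → no reduction. → 18%.
Line B: switchgear unit → 19.2; rated 550 W → 19.2.1; for motor vehicles → 19.2.1.1. Scheduled 33%. Westmoor agreement on 19.2: RVC < 65%. → 33%.
Line C: transformer → 19.4; rated 550 W → 19.4.3; for motor vehicles → 19.4.3.1. Scheduled 4%. Fenwick agreement on 19.4.1.1: 19.4.3.1 not covered. → 4%.
Line D: switchgear unit → 19.2; rated 30 kW → 19.2.2; industrial → 19.2.2.1. Scheduled 31%. Valdor agreement on 19.2: not wholly obtained. → 31%.
Sum: 18% + 33% + 4% + 31% = 86%.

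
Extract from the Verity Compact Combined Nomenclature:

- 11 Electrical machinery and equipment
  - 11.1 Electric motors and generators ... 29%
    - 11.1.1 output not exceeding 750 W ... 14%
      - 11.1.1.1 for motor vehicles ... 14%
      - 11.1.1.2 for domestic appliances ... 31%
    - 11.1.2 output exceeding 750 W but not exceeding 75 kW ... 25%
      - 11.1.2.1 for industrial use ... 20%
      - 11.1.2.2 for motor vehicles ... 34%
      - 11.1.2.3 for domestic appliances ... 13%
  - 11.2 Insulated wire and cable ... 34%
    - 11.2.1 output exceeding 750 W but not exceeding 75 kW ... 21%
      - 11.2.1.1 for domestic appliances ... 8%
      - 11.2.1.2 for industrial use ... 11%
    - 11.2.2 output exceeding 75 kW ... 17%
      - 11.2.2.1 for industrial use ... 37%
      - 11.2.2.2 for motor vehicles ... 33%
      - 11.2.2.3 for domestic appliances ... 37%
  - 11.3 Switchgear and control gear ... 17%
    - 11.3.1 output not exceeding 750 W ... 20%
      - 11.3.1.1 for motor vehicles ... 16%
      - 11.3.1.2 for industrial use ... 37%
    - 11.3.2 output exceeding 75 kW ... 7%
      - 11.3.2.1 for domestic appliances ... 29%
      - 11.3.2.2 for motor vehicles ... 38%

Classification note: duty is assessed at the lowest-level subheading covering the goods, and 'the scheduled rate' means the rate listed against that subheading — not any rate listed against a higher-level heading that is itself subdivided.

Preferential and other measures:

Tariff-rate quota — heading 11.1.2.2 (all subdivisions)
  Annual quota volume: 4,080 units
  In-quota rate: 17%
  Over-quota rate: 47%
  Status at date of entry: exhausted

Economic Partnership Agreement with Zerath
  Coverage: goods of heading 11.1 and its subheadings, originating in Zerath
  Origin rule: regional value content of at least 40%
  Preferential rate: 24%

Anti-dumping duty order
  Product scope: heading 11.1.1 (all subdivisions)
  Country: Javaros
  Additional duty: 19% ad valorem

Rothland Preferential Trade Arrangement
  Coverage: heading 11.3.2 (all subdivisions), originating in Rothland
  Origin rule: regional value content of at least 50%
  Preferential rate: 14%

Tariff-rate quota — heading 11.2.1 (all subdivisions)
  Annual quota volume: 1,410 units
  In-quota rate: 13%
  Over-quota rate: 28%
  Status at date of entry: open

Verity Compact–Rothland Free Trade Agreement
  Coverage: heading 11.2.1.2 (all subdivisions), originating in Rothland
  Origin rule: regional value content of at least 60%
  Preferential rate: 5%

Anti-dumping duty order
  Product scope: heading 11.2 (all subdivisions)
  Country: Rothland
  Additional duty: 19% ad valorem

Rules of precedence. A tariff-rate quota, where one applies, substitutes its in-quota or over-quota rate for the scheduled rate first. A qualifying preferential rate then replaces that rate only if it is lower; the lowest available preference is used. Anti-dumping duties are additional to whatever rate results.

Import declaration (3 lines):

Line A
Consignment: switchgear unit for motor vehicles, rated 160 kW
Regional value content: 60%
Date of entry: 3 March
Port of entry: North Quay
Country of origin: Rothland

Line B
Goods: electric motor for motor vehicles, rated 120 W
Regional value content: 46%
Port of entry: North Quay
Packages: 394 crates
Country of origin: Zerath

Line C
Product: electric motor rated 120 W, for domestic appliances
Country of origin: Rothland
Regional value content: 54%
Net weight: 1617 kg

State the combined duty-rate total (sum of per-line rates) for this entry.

59%

Line A: switchgear unit → 11.3; rated 160 kW → 11.3.2; for motor vehicles → 11.3.2.2. Scheduled 38%. Rothland agreement on 11.3.2: RVC ≥ 50% → 14% available; Rothland agreement on 11.2.1.2: 11.3.2.2 not covered; preferential 14%. → 14%.
Line B: electric motor → 11.1; rated 120 W → 11.1.1; for motor vehicles → 11.1.1.1. Scheduled 14%. Zerath agreement on 11.1: RVC ≥ 40% → 24% available; preference 24% not lower than 14% → no reduction. → 14%.
Line C: electric motor → 11.1; rated 120 W → 11.1.1; for domestic appliances → 11.1.1.2. Scheduled 31%. Rothland agreement on 11.3.2: 11.1.1.2 not covered; Rothland agreement on 11.2.1.2: 11.1.1.2 not covered. → 31%.
Sum: 14% + 14% + 31% = 59%.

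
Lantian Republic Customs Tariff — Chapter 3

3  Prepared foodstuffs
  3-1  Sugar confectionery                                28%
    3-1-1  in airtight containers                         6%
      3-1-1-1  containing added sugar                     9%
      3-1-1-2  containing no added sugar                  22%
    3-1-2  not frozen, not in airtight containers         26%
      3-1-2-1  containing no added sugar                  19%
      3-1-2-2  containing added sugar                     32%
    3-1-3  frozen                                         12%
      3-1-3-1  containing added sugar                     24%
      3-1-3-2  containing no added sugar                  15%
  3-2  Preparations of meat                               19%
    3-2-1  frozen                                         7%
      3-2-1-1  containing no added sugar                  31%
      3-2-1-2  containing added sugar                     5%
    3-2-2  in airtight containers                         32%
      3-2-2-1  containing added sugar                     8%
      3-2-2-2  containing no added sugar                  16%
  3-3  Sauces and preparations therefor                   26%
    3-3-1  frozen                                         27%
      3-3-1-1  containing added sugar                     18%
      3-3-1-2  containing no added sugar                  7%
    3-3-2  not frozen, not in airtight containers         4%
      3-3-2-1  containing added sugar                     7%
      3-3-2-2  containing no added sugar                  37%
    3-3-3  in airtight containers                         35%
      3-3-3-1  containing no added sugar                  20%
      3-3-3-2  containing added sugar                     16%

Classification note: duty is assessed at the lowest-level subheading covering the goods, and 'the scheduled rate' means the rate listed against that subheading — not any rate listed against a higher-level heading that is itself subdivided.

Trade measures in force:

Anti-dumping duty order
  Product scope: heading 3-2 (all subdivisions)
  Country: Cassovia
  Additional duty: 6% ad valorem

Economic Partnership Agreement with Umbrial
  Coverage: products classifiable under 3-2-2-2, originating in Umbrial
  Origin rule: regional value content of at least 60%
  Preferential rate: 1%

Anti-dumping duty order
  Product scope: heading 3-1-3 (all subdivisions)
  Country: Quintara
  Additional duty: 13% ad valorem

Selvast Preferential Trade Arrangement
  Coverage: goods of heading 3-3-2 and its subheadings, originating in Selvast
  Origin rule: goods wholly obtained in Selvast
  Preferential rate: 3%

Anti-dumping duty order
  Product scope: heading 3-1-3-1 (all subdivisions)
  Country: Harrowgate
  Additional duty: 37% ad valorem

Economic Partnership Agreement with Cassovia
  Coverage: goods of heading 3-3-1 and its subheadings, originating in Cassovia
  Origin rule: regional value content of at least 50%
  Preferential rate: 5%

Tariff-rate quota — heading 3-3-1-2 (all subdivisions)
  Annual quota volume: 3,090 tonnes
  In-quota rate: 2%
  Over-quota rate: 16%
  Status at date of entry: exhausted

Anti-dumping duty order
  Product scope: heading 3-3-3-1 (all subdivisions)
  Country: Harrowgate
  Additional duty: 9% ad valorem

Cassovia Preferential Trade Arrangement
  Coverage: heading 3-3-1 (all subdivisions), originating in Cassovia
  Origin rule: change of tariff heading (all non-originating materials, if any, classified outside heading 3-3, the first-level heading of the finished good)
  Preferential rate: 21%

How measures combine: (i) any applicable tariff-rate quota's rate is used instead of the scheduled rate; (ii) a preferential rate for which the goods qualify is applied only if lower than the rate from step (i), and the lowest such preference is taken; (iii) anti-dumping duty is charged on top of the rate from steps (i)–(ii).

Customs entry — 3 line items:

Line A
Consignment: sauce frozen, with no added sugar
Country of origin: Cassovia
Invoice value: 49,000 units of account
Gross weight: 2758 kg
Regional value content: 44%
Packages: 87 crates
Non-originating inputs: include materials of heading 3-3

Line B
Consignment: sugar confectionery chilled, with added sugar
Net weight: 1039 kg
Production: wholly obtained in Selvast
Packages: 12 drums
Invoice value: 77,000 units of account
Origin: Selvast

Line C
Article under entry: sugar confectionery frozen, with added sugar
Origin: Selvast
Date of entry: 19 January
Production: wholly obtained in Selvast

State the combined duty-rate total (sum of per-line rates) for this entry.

Line A: sauce → 3-3; frozen → 3-3-1; with no added sugar → 3-3-1-2. Scheduled 7%. quota on 3-3-1-2 exhausted → over-quota 16%; Cassovia agreement on 3-3-1: RVC < 50%; Cassovia agreement on 3-3-1: CTH not met. → 16%.
Line B: sugar confectionery → 3-1; chilled → 3-1-2; with added sugar → 3-1-2-2. Scheduled 32%. Selvast agreement on 3-3-2: 3-1-2-2 not covered. → 32%.
Line C: sugar confectionery → 3-1; frozen → 3-1-3; with added sugar → 3-1-3-1. Scheduled 24%. Selvast agreement on 3-3-2: 3-1-3-1 not covered. → 24%.
Sum: 16% + 32% + 24% = 72%.

72%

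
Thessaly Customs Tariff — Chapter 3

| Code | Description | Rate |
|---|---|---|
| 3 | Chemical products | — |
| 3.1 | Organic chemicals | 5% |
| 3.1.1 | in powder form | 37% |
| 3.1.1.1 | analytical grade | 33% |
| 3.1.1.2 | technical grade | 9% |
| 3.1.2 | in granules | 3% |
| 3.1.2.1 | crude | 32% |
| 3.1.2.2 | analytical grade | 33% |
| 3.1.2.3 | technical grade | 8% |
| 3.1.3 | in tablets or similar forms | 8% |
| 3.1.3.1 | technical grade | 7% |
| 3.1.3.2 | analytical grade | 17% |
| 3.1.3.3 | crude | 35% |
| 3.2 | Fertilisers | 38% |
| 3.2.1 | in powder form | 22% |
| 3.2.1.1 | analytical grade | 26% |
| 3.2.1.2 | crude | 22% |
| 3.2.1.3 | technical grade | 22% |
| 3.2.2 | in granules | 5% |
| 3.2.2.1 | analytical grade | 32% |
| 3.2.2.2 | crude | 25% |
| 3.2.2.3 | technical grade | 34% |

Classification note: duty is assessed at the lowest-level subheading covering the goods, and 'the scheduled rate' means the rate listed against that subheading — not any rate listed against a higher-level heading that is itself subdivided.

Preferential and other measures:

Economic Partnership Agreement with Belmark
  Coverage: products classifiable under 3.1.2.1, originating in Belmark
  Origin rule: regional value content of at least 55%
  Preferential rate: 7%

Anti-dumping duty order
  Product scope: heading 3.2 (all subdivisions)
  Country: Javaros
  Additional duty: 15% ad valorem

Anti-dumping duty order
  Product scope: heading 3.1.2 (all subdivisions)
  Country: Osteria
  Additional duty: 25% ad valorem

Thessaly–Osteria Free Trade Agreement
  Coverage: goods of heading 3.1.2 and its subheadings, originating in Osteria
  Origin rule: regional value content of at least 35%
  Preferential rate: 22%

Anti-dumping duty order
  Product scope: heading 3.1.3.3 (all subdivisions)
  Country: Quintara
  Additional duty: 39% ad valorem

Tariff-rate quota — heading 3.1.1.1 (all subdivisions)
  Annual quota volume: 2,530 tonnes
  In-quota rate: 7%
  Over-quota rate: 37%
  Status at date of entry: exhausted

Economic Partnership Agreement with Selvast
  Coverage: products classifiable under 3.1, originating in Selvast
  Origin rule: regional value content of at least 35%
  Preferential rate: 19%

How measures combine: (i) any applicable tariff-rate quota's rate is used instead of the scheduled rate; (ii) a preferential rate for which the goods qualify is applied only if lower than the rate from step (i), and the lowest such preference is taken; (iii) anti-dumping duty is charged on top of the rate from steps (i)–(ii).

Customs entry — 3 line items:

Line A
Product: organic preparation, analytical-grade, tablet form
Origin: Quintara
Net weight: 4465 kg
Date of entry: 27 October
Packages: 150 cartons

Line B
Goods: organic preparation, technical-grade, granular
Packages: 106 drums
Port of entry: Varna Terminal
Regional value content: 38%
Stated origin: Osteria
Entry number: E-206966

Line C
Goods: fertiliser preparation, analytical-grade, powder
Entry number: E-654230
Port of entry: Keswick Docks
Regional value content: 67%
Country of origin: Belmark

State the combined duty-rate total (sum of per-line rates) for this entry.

Line A: organic → 3.1; tablet form → 3.1.3; analytical-grade → 3.1.3.2. Scheduled 17%. No special measure applies. → 17%.
Line B: organic → 3.1; granular → 3.1.2; technical-grade → 3.1.2.3. Scheduled 8%. Osteria agreement on 3.1.2: RVC ≥ 35% → 22% available; preference 22% not lower than 8% → no reduction; anti-dumping (Osteria, 3.1.2): +25%; total 8% + 25% = 33%. → 33%.
Line C: fertiliser → 3.2; powder → 3.2.1; analytical-grade → 3.2.1.1. Scheduled 26%. Belmark agreement on 3.1.2.1: 3.2.1.1 not covered. → 26%.
Sum: 17% + 33% + 26% = 76%.

76%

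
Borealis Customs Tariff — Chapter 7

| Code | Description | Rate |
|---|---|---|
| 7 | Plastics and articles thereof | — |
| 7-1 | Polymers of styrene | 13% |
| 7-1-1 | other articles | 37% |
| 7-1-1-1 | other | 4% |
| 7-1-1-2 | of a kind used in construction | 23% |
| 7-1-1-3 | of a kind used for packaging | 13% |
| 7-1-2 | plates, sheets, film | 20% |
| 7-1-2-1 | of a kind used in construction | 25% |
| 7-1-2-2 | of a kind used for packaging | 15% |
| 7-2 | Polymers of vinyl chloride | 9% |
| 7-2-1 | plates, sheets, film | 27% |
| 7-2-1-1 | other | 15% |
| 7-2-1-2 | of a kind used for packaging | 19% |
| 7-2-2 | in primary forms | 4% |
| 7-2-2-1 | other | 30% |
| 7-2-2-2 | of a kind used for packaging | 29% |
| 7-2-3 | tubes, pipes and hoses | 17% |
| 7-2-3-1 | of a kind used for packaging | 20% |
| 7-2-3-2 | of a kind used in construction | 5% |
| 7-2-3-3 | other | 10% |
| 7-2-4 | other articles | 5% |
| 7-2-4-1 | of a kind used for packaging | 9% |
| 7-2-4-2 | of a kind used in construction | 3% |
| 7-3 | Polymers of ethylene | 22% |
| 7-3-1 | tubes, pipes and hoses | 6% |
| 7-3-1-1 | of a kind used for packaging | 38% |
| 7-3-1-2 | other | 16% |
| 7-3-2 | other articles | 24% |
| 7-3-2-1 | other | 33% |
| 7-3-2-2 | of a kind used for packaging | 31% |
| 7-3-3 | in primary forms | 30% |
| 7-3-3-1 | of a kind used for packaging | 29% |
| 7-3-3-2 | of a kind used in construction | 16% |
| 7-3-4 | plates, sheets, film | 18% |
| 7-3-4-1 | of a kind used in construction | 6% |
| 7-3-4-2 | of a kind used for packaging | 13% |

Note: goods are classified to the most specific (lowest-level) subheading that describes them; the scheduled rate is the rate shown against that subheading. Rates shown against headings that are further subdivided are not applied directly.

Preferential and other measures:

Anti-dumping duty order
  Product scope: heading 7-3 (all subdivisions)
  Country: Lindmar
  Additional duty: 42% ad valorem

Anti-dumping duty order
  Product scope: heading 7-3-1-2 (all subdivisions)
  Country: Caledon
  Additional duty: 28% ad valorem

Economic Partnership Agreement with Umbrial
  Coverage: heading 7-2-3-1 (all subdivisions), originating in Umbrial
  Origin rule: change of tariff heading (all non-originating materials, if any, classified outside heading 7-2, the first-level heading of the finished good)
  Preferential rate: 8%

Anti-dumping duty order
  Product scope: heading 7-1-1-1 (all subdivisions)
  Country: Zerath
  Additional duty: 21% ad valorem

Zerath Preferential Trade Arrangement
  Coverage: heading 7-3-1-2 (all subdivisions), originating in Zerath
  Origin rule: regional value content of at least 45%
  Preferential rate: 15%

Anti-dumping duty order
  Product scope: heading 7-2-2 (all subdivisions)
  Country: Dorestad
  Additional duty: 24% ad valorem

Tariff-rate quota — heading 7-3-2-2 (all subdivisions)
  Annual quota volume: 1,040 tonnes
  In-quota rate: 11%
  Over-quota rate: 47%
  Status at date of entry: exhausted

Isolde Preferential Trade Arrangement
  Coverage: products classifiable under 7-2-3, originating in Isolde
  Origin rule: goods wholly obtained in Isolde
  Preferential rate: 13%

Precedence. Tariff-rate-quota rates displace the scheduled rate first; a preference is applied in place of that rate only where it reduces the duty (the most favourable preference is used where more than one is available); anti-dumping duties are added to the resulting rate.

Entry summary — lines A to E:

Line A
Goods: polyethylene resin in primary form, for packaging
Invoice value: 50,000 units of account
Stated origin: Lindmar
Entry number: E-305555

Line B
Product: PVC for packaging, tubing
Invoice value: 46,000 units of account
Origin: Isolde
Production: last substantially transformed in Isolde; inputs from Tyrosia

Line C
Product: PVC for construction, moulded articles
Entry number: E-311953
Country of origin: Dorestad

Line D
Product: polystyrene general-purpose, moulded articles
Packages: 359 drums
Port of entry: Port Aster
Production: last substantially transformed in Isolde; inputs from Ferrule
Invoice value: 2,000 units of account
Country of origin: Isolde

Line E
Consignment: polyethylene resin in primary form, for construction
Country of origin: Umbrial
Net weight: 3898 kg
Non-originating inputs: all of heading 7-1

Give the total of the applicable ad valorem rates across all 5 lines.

Line A: polyethylene → 7-3; resin in primary form → 7-3-3; for packaging → 7-3-3-1. Scheduled 29%. anti-dumping (Lindmar, 7-3): +42%; total 29% + 42% = 71%. → 71%.
Line B: PVC → 7-2; tubing → 7-2-3; for packaging → 7-2-3-1. Scheduled 20%. Isolde agreement on 7-2-3: not wholly obtained. → 20%.
Line C: PVC → 7-2; moulded articles → 7-2-4; for construction → 7-2-4-2. Scheduled 3%. No special measure applies. → 3%.
Line D: polystyrene → 7-1; moulded articles → 7-1-1; general-purpose → 7-1-1-1. Scheduled 4%. Isolde agreement on 7-2-3: 7-1-1-1 not covered. → 4%.
Line E: polyethylene → 7-3; resin in primary form → 7-3-3; for construction → 7-3-3-2. Scheduled 16%. Umbrial agreement on 7-2-3-1: 7-3-3-2 not covered. → 16%.
Sum: 71% + 20% + 3% + 4% + 16% = 114%.

114%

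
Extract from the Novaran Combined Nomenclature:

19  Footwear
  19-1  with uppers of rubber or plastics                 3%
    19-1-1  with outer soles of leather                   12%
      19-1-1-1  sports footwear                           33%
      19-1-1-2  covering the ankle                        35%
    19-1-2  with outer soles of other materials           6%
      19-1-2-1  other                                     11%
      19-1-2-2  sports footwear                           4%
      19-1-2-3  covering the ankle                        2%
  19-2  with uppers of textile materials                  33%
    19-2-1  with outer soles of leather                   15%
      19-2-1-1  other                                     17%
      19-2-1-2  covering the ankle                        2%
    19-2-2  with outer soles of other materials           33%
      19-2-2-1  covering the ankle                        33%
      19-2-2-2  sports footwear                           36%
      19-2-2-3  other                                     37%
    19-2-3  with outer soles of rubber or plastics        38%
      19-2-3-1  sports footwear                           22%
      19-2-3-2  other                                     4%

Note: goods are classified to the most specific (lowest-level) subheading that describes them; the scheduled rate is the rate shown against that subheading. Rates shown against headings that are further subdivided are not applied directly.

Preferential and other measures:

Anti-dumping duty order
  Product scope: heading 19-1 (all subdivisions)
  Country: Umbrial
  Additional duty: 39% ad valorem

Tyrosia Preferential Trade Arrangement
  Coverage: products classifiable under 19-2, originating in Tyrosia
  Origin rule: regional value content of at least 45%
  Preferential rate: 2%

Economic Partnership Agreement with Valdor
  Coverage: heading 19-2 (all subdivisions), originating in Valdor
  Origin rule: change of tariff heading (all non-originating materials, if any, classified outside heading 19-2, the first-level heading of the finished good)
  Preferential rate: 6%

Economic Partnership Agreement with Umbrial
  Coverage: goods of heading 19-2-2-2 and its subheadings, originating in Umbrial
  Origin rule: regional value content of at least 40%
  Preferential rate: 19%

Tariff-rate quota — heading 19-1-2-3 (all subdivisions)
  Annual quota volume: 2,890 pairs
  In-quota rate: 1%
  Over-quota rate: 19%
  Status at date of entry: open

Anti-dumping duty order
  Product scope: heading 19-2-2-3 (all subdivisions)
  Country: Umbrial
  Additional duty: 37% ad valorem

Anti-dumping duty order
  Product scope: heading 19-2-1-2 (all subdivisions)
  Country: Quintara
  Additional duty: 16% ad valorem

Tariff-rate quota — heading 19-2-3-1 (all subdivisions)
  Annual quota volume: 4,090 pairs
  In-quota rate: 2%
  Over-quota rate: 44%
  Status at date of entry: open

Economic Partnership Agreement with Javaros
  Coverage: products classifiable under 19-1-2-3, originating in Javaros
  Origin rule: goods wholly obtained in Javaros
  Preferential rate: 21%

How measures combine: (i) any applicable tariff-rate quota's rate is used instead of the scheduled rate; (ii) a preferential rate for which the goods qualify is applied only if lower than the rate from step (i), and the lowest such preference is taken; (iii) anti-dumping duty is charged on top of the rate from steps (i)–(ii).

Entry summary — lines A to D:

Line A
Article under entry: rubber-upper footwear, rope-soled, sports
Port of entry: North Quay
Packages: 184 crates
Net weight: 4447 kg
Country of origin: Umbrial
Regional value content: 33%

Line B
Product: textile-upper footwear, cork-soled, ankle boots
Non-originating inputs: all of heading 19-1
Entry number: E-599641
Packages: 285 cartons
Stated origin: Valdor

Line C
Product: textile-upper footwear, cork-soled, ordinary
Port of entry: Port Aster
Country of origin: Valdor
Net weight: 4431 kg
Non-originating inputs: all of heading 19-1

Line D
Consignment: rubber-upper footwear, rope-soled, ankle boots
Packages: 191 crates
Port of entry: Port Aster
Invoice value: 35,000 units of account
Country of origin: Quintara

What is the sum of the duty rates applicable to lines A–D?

Line A: rubber-upper → 19-1; rope-soled → 19-1-2; sports → 19-1-2-2. Scheduled 4%. Umbrial agreement on 19-2-2-2: 19-1-2-2 not covered; anti-dumping (Umbrial, 19-1): +39%; total 4% + 39% = 43%. → 43%.
Line B: textile-upper → 19-2; cork-soled → 19-2-2; ankle boots → 19-2-2-1. Scheduled 33%. Valdor agreement on 19-2: CTH met → 6% available; preferential 6%. → 6%.
Line C: textile-upper → 19-2; cork-soled → 19-2-2; ordinary → 19-2-2-3. Scheduled 37%. Valdor agreement on 19-2: CTH met → 6% available; preferential 6%. → 6%.
Line D: rubber-upper → 19-1; rope-soled → 19-1-2; ankle boots → 19-1-2-3. Scheduled 2%. quota on 19-1-2-3 open → in-quota 1%. → 1%.
Sum: 43% + 6% + 6% + 1% = 56%.

56%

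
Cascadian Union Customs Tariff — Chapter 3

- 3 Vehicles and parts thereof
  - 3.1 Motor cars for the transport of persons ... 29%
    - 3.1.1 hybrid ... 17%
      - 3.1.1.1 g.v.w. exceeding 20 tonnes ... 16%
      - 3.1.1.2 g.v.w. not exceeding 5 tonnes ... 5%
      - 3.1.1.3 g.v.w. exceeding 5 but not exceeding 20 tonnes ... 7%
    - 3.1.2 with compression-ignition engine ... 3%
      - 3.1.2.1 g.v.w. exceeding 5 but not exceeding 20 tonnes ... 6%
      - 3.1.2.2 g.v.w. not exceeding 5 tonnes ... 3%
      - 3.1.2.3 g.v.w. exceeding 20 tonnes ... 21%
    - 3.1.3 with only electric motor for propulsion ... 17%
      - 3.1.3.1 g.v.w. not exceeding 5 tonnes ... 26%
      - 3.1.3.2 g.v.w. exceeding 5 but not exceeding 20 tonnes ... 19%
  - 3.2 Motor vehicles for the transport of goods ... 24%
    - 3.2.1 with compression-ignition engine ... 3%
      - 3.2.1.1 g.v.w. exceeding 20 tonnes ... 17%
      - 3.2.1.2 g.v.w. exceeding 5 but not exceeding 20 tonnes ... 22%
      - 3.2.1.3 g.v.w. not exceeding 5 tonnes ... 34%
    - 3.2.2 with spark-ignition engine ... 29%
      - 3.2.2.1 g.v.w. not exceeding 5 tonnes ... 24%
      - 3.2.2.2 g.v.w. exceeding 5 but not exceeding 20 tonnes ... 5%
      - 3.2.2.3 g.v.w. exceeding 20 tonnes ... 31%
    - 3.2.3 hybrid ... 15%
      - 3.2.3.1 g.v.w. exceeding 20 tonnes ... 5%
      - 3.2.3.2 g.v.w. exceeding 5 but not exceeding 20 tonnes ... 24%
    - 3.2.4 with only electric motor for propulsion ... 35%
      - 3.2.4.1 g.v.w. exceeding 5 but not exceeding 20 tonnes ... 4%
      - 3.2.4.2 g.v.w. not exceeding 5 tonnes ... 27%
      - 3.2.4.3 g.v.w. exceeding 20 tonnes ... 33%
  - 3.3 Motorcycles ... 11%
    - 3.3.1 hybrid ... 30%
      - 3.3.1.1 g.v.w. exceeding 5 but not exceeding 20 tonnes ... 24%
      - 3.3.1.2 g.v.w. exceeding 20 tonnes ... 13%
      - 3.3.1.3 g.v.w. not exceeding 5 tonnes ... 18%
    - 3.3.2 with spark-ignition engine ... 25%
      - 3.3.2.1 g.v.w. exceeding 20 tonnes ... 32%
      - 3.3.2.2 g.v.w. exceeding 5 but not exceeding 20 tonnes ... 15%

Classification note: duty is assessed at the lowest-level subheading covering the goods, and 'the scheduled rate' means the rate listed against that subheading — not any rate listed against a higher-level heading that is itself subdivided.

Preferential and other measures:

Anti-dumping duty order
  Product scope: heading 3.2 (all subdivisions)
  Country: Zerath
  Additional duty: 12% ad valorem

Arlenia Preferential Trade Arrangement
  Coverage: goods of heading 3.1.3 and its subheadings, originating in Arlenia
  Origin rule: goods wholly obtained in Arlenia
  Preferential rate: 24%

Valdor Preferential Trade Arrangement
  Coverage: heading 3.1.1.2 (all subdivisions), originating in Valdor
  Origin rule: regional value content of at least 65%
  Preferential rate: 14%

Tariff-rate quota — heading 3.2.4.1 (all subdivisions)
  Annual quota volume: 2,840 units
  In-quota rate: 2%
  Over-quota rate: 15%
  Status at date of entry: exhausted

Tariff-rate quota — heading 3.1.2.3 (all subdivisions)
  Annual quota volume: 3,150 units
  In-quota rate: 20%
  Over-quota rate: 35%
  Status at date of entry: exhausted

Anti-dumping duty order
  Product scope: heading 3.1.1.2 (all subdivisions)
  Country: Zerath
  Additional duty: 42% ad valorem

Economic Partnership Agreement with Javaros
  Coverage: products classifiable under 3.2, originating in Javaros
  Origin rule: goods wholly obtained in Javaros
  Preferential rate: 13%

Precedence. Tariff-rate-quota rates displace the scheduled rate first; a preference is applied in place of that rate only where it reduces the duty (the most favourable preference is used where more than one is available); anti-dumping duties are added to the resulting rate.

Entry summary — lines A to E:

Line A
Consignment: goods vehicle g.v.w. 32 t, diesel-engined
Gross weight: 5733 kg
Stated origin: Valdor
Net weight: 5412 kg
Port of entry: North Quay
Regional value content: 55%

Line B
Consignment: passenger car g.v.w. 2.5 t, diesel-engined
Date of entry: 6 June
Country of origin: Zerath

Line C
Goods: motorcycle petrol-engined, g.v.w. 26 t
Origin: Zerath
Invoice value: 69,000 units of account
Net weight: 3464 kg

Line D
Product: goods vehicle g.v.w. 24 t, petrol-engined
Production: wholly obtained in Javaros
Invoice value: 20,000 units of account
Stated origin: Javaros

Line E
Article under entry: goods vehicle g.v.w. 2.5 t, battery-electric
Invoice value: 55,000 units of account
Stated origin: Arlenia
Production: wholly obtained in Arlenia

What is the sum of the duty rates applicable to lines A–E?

Line A: goods vehicle → 3.2; diesel-engined → 3.2.1; g.v.w. 32 t → 3.2.1.1. Scheduled 17%. Valdor agreement on 3.1.1.2: 3.2.1.1 not covered. → 17%.
Line B: passenger car → 3.1; diesel-engined → 3.1.2; g.v.w. 2.5 t → 3.1.2.2. Scheduled 3%. No special measure applies. → 3%.
Line C: motorcycle → 3.3; petrol-engined → 3.3.2; g.v.w. 26 t → 3.3.2.1. Scheduled 32%. No special measure applies. → 32%.
Line D: goods vehicle → 3.2; petrol-engined → 3.2.2; g.v.w. 24 t → 3.2.2.3. Scheduled 31%. Javaros agreement on 3.2: wholly obtained → 13% available; preferential 13%. → 13%.
Line E: goods vehicle → 3.2; battery-electric → 3.2.4; g.v.w. 2.5 t → 3.2.4.2. Scheduled 27%. Arlenia agreement on 3.1.3: 3.2.4.2 not covered. → 27%.
Sum: 17% + 3% + 32% + 13% + 27% = 92%.

92%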